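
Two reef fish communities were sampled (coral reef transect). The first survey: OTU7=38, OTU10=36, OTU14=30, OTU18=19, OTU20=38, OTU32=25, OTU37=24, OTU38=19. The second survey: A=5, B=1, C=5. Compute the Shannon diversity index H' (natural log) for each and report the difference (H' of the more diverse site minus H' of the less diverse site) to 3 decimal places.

1.110

The first survey: N=229, proportions 0.16594, 0.15721, 0.131, 0.08297, 0.16594, 0.10917, 0.1048, 0.08297, giving H' = 2.04449 (working shown to 5 dp, full precision carried).
The second survey: N=11, proportions 0.45455, 0.09091, 0.45455, giving H' = 0.93477.
Difference = |2.04449 − 0.93477| = 1.10972, i.e. 1.110 to 3 decimal places.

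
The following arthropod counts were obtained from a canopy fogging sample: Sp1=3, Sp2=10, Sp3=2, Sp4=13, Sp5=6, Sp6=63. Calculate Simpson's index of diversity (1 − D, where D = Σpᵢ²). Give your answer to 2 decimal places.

0.54

Total N = 3+10+2+13+6+63 = 97, so the proportions are 0.0309, 0.1031, 0.0206, 0.134, 0.0619, 0.6495 (working shown to 4 dp, full precision carried).
D = 0.0309² + 0.1031² + 0.0206² + 0.134² + 0.0619² + 0.6495² = 0.0010 + 0.0106 + 0.0004 + 0.0180 + 0.0038 + 0.4218 = 0.4556.
So 1 − D = 0.5444, i.e. 0.54 to 2 decimal places.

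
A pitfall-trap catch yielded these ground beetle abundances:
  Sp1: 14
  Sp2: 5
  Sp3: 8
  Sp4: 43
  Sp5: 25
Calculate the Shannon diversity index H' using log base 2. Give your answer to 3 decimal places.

1.956

Total N = 14+5+8+43+25 = 95, so the proportions are 0.14737, 0.05263, 0.08421, 0.45263, 0.26316 (working shown to 5 dp, full precision carried).
Each pᵢ log₂ pᵢ term: 0.14737×(-2.76250)=-0.40711, 0.05263×(-4.24793)=-0.22358, 0.08421×(-3.56986)=-0.30062, 0.45263×(-1.14359)=-0.51763, 0.26316×(-1.92600)=-0.50684.
Sum = -1.95577, so H' = 1.956.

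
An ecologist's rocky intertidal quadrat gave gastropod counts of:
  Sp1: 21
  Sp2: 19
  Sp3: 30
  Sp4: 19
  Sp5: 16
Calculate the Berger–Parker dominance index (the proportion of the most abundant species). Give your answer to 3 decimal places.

0.286

Total N = 21+19+30+19+16 = 105, so the proportions are 0.2, 0.18095, 0.28571, 0.18095, 0.15238 (working shown to 5 dp, full precision carried).
The largest proportion is 0.28571, i.e. d = 0.286 to 3 decimal places.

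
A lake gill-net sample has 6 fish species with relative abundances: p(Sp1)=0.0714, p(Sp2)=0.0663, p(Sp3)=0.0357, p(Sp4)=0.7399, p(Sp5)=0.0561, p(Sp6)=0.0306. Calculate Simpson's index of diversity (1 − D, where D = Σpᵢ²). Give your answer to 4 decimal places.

D = 0.0714² + 0.0663² + 0.0357² + 0.7399² + 0.0561² + 0.0306² = 0.005098 + 0.004396 + 0.001274 + 0.547452 + 0.003147 + 0.000936 = 0.562304 (working shown to 6 dp, full precision carried).
So 1 − D = 0.437696, i.e. 0.4377 to 4 decimal places.

0.4377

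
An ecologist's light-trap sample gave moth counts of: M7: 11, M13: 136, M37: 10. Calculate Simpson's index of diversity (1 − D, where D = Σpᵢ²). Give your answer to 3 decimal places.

Total N = 11+136+10 = 157, so the proportions are 0.07006, 0.86624, 0.06369 (working shown to 5 dp, full precision carried).
D = 0.07006² + 0.86624² + 0.06369² = 0.00491 + 0.75038 + 0.00406 = 0.75934.
So 1 − D = 0.24066, i.e. 0.241 to 3 decimal places.

0.241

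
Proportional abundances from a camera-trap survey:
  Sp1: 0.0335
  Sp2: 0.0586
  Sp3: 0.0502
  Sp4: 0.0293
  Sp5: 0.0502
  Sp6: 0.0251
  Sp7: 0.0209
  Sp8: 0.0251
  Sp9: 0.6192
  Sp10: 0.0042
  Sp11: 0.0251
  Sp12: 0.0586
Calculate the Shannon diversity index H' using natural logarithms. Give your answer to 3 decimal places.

Each pᵢ ln pᵢ term (working shown to 5 dp, full precision carried): 0.0335×(-3.39621)=-0.11377, 0.0586×(-2.83702)=-0.16625, 0.0502×(-2.99174)=-0.15019, 0.0293×(-3.53017)=-0.10343, 0.0502×(-2.99174)=-0.15019, 0.0251×(-3.68489)=-0.09249, 0.0209×(-3.86801)=-0.08084, 0.0251×(-3.68489)=-0.09249, 0.6192×(-0.47933)=-0.29680, 0.0042×(-5.47267)=-0.02299, 0.0251×(-3.68489)=-0.09249, 0.0586×(-2.83702)=-0.16625.
Sum = -1.52817, so H' = 1.528.

1.528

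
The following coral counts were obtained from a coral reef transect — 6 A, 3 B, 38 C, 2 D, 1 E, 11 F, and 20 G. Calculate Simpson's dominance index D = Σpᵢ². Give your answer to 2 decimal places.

Total N = 6+3+38+2+1+11+20 = 81, so the proportions are 0.0741, 0.037, 0.4691, 0.0247, 0.0123, 0.1358, 0.2469 (working shown to 4 dp, full precision carried).
D = 0.0741² + 0.037² + 0.4691² + 0.0247² + 0.0123² + 0.1358² + 0.2469² = 0.0055 + 0.0014 + 0.2201 + 0.0006 + 0.0002 + 0.0184 + 0.0610 = 0.3071.
To 2 decimal places, D = 0.31.

0.31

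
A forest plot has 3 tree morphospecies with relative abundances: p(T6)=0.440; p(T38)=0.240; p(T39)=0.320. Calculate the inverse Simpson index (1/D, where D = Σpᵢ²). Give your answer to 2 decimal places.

D = 0.44² + 0.24² + 0.32² = 0.19360 + 0.05760 + 0.10240 = 0.35360 (working shown to 5 dp, full precision carried).
So 1/D = 2.8281, i.e. 2.83 to 2 decimal places.

2.83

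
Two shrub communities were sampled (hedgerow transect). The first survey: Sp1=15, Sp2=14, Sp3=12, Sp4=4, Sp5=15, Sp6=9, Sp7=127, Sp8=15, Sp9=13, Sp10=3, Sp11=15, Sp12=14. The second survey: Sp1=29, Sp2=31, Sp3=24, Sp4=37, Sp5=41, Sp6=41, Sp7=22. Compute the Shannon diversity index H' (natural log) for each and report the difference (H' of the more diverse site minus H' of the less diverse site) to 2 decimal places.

The first survey: N=256, proportions 0.05859, 0.05469, 0.04688, 0.01562, 0.05859, 0.03516, 0.49609, 0.05859, 0.05078, 0.01172, 0.05859, 0.05469, giving H' = 1.86015 (working shown to 5 dp, full precision carried).
The second survey: N=225, proportions 0.12889, 0.13778, 0.10667, 0.16444, 0.18222, 0.18222, 0.09778, giving H' = 1.92055.
Difference = |1.86015 − 1.92055| = 0.06040, i.e. 0.06 to 2 decimal places.

0.06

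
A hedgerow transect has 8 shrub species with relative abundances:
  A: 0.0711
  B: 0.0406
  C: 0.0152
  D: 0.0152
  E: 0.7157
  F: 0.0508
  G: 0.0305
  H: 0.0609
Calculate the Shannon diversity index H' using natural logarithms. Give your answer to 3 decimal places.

Each pᵢ ln pᵢ term (working shown to 5 dp, full precision carried): 0.0711×(-2.64367)=-0.18796, 0.0406×(-3.20399)=-0.13008, 0.0152×(-4.18646)=-0.06363, 0.0152×(-4.18646)=-0.06363, 0.7157×(-0.33449)=-0.23940, 0.0508×(-2.97986)=-0.15138, 0.0305×(-3.49003)=-0.10645, 0.0609×(-2.79852)=-0.17043.
Sum = -1.11297, so H' = 1.113.

1.113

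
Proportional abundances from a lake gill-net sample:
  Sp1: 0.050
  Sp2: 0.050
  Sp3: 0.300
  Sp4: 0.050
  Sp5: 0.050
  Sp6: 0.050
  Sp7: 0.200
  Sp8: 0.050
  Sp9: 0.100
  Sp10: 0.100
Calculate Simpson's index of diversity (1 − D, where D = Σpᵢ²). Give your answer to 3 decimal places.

0.835

D = 0.05² + 0.05² + 0.3² + 0.05² + 0.05² + 0.05² + 0.2² + 0.05² + 0.1² + 0.1² = 0.00250 + 0.00250 + 0.09000 + 0.00250 + 0.00250 + 0.00250 + 0.04000 + 0.00250 + 0.01000 + 0.01000 = 0.16500 (working shown to 5 dp, full precision carried).
So 1 − D = 0.83500, i.e. 0.835 to 3 decimal places.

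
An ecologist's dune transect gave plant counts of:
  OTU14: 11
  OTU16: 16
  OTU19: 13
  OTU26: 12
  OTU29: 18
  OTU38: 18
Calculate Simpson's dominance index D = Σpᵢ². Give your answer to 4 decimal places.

0.1728

Total N = 11+16+13+12+18+18 = 88, so the proportions are 0.125, 0.181818, 0.147727, 0.136364, 0.204545, 0.204545 (working shown to 6 dp, full precision carried).
D = 0.125² + 0.181818² + 0.147727² + 0.136364² + 0.204545² + 0.204545² = 0.015625 + 0.033058 + 0.021823 + 0.018595 + 0.041839 + 0.041839 = 0.172779.
To 4 decimal places, D = 0.1728.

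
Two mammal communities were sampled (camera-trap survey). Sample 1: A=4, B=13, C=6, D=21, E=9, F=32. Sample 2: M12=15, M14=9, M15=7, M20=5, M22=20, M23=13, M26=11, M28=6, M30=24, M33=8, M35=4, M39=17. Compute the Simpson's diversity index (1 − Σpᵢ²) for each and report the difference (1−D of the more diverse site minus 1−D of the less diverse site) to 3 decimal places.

Sample 1: N=85, proportions 0.047058824, 0.152941176, 0.070588235, 0.247058824, 0.105882353, 0.376470588, giving 1−D = 0.755432526 (working shown to 9 dp, full precision carried).
Sample 2: N=139, proportions 0.107913669, 0.064748201, 0.050359712, 0.035971223, 0.143884892, 0.09352518, 0.079136691, 0.043165468, 0.172661871, 0.057553957, 0.028776978, 0.122302158, giving 1−D = 0.893846074.
Difference = |0.755432526 − 0.893846074| = 0.138413548, i.e. 0.138 to 3 decimal places.

0.138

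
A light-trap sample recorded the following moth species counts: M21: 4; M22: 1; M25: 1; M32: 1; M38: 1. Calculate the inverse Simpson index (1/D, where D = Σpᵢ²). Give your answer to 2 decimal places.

3.20

Total N = 4+1+1+1+1 = 8, so the proportions are 0.5, 0.125, 0.125, 0.125, 0.125 (working shown to 6 dp, full precision carried).
D = 0.5² + 0.125² + 0.125² + 0.125² + 0.125² = 0.250000 + 0.015625 + 0.015625 + 0.015625 + 0.015625 = 0.312500.
So 1/D = 3.2000, i.e. 3.20 to 2 decimal places.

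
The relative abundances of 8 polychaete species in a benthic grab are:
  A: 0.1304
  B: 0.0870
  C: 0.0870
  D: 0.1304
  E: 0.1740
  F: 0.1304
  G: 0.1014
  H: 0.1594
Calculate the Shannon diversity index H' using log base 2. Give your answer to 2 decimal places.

Each pᵢ log₂ pᵢ term (working shown to 4 dp, full precision carried): 0.1304×(-2.9390)=-0.3832, 0.087×(-3.5228)=-0.3065, 0.087×(-3.5228)=-0.3065, 0.1304×(-2.9390)=-0.3832, 0.174×(-2.5228)=-0.4390, 0.1304×(-2.9390)=-0.3832, 0.1014×(-3.3019)=-0.3348, 0.1594×(-2.6493)=-0.4223.
Sum = -2.9588, so H' = 2.96.

2.96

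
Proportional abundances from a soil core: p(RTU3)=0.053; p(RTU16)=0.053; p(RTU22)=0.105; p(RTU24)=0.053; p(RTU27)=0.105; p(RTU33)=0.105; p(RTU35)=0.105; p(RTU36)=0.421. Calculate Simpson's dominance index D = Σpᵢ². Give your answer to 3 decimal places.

D = 0.053² + 0.053² + 0.105² + 0.053² + 0.105² + 0.105² + 0.105² + 0.421² = 0.00281 + 0.00281 + 0.01102 + 0.00281 + 0.01102 + 0.01102 + 0.01102 + 0.17724 = 0.22977 (working shown to 5 dp, full precision carried).
To 3 decimal places, D = 0.230.

0.230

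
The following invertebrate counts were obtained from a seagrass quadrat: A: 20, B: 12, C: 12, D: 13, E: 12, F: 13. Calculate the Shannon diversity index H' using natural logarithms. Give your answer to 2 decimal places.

1.77

Total N = 20+12+12+13+12+13 = 82, so the proportions are 0.2439, 0.1463, 0.1463, 0.1585, 0.1463, 0.1585 (working shown to 4 dp, full precision carried).
Each pᵢ ln pᵢ term: 0.2439×(-1.4110)=-0.3441, 0.1463×(-1.9218)=-0.2812, 0.1463×(-1.9218)=-0.2812, 0.1585×(-1.8418)=-0.2920, 0.1463×(-1.9218)=-0.2812, 0.1585×(-1.8418)=-0.2920.
Sum = -1.7718, so H' = 1.77.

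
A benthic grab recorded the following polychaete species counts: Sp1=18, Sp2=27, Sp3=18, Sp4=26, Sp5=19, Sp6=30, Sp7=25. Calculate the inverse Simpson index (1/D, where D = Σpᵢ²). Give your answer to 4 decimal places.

6.7451

Total N = 18+27+18+26+19+30+25 = 163, so the proportions are 0.11042945, 0.16564417, 0.11042945, 0.1595092, 0.11656442, 0.18404908, 0.15337423 (working shown to 8 dp, full precision carried).
D = 0.11042945² + 0.16564417² + 0.11042945² + 0.1595092² + 0.11656442² + 0.18404908² + 0.15337423² = 0.01219466 + 0.02743799 + 0.01219466 + 0.02544319 + 0.01358726 + 0.03387406 + 0.02352366 = 0.14825549.
So 1/D = 6.745113, i.e. 6.7451 to 4 decimal places.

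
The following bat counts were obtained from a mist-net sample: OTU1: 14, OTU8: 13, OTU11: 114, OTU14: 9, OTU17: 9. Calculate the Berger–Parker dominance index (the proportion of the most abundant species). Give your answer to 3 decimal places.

Total N = 14+13+114+9+9 = 159, so the proportions are 0.08805, 0.08176, 0.71698, 0.0566, 0.0566 (working shown to 5 dp, full precision carried).
The largest proportion is 0.71698, i.e. d = 0.717 to 3 decimal places.

0.717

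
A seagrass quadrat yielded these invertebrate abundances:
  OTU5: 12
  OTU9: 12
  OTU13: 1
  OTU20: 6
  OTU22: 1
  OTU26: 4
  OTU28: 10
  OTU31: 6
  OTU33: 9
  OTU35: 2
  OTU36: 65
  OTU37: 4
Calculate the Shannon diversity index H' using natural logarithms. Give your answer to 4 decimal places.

Total N = 12+12+1+6+1+4+10+6+9+2+65+4 = 132, so the proportions are 0.090909, 0.090909, 0.007576, 0.045455, 0.007576, 0.030303, 0.075758, 0.045455, 0.068182, 0.015152, 0.492424, 0.030303 (working shown to 6 dp, full precision carried).
Each pᵢ ln pᵢ term: 0.090909×(-2.397895)=-0.217990, 0.090909×(-2.397895)=-0.217990, 0.007576×(-4.882802)=-0.036991, 0.045455×(-3.091042)=-0.140502, 0.007576×(-4.882802)=-0.036991, 0.030303×(-3.496508)=-0.105955, 0.075758×(-2.580217)=-0.195471, 0.045455×(-3.091042)=-0.140502, 0.068182×(-2.685577)=-0.183108, 0.015152×(-4.189655)=-0.063480, 0.492424×(-0.708415)=-0.348841, 0.030303×(-3.496508)=-0.105955.
Sum = -1.793775, so H' = 1.7938.

1.7938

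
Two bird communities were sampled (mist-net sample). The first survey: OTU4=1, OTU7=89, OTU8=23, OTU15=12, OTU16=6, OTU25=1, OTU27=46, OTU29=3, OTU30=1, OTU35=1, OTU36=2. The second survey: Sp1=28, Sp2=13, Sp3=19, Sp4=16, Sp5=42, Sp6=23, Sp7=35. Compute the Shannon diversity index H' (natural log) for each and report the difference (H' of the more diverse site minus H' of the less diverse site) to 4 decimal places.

0.3977

The first survey: N=185, proportions 0.005405, 0.481081, 0.124324, 0.064865, 0.032432, 0.005405, 0.248649, 0.016216, 0.005405, 0.005405, 0.010811, giving H' = 1.474550 (working shown to 6 dp, full precision carried).
The second survey: N=176, proportions 0.159091, 0.073864, 0.107955, 0.090909, 0.238636, 0.130682, 0.198864, giving H' = 1.872260.
Difference = |1.474550 − 1.872260| = 0.397710, i.e. 0.3977 to 4 decimal places.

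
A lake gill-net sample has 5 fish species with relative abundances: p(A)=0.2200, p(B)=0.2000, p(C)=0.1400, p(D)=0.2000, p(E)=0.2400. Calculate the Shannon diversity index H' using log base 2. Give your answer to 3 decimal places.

2.301

Each pᵢ log₂ pᵢ term (working shown to 5 dp, full precision carried): 0.22×(-2.18442)=-0.48057, 0.2×(-2.32193)=-0.46439, 0.14×(-2.83650)=-0.39711, 0.2×(-2.32193)=-0.46439, 0.24×(-2.05889)=-0.49413.
Sum = -2.30059, so H' = 2.301.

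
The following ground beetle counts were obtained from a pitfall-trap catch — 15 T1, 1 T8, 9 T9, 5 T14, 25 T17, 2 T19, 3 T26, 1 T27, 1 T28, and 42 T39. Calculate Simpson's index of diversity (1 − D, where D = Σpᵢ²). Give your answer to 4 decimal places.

0.7470

Total N = 15+1+9+5+25+2+3+1+1+42 = 104, so the proportions are 0.144231, 0.009615, 0.086538, 0.048077, 0.240385, 0.019231, 0.028846, 0.009615, 0.009615, 0.403846 (working shown to 6 dp, full precision carried).
D = 0.144231² + 0.009615² + 0.086538² + 0.048077² + 0.240385² + 0.019231² + 0.028846² + 0.009615² + 0.009615² + 0.403846² = 0.020803 + 0.000092 + 0.007489 + 0.002311 + 0.057785 + 0.000370 + 0.000832 + 0.000092 + 0.000092 + 0.163092 = 0.252959.
So 1 − D = 0.747041, i.e. 0.7470 to 4 decimal places.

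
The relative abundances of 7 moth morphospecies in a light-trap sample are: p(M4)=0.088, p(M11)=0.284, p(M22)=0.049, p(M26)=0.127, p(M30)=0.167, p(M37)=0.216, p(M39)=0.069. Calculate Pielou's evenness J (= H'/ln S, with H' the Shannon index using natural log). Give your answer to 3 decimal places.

H' = −Σ pᵢ ln pᵢ = −((-0.21388) + (-0.35749) + (-0.14778) + (-0.26207) + (-0.29889) + (-0.33102) + (-0.18448)) = 1.79561 (working shown to 5 dp, full precision carried).
With S = 7 species, ln S = 1.94591, so J = 1.79561/1.94591 = 0.92276, i.e. 0.923 to 3 decimal places.

0.923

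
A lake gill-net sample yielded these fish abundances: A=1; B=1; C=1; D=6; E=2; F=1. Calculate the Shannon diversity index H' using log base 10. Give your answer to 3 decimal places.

Total N = 1+1+1+6+2+1 = 12, so the proportions are 0.08333, 0.08333, 0.08333, 0.5, 0.16667, 0.08333 (working shown to 5 dp, full precision carried).
Each pᵢ log₁₀ pᵢ term: 0.08333×(-1.07918)=-0.08993, 0.08333×(-1.07918)=-0.08993, 0.08333×(-1.07918)=-0.08993, 0.5×(-0.30103)=-0.15051, 0.16667×(-0.77815)=-0.12969, 0.08333×(-1.07918)=-0.08993.
Sum = -0.63993, so H' = 0.640.

0.640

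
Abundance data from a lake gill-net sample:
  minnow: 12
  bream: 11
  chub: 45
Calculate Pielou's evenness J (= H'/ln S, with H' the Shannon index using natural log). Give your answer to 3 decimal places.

0.796

Total N = 12+11+45 = 68, so the proportions are 0.17647, 0.16176, 0.66176 (working shown to 5 dp, full precision carried).
H' = −Σ pᵢ ln pᵢ = −((-0.30611) + (-0.29467) + (-0.27321)) = 0.87399.
With S = 3 species, ln S = 1.09861, so J = 0.87399/1.09861 = 0.79554, i.e. 0.796 to 3 decimal places.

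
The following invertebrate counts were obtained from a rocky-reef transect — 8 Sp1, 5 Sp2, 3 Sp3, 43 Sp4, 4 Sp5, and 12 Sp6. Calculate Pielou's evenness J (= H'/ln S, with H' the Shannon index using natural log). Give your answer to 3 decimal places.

0.735

Total N = 8+5+3+43+4+12 = 75, so the proportions are 0.10667, 0.06667, 0.04, 0.57333, 0.05333, 0.16 (working shown to 5 dp, full precision carried).
H' = −Σ pᵢ ln pᵢ = −((-0.23872) + (-0.18054) + (-0.12876) + (-0.31894) + (-0.15633) + (-0.29321)) = 1.31650.
With S = 6 species, ln S = 1.79176, so J = 1.31650/1.79176 = 0.73475, i.e. 0.735 to 3 decimal places.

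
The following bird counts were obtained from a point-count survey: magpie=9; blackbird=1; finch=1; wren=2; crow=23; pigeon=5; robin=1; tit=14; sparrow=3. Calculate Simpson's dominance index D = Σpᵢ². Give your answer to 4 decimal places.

0.2433

Total N = 9+1+1+2+23+5+1+14+3 = 59, so the proportions are 0.152542, 0.016949, 0.016949, 0.033898, 0.389831, 0.084746, 0.016949, 0.237288, 0.050847 (working shown to 6 dp, full precision carried).
D = 0.152542² + 0.016949² + 0.016949² + 0.033898² + 0.389831² + 0.084746² + 0.016949² + 0.237288² + 0.050847² = 0.023269 + 0.000287 + 0.000287 + 0.001149 + 0.151968 + 0.007182 + 0.000287 + 0.056306 + 0.002585 = 0.243321.
To 4 decimal places, D = 0.2433.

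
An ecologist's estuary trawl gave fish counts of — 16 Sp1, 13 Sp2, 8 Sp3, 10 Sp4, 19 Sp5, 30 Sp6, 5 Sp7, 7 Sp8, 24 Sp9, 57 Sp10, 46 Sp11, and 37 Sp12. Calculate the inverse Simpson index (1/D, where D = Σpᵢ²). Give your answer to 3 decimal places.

Total N = 16+13+8+10+19+30+5+7+24+57+46+37 = 272, so the proportions are 0.0588235, 0.0477941, 0.0294118, 0.0367647, 0.0698529, 0.1102941, 0.0183824, 0.0257353, 0.0882353, 0.2095588, 0.1691176, 0.1360294 (working shown to 7 dp, full precision carried).
D = 0.0588235² + 0.0477941² + 0.0294118² + 0.0367647² + 0.0698529² + 0.1102941² + 0.0183824² + 0.0257353² + 0.0882353² + 0.2095588² + 0.1691176² + 0.1360294² = 0.0034602 + 0.0022843 + 0.0008651 + 0.0013516 + 0.0048794 + 0.0121648 + 0.0003379 + 0.0006623 + 0.0077855 + 0.0439149 + 0.0286008 + 0.0185040 = 0.1248108.
So 1/D = 8.01213, i.e. 8.012 to 3 decimal places.

8.012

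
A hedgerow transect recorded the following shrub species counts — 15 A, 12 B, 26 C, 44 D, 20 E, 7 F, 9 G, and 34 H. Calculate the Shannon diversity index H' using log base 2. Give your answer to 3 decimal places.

Total N = 15+12+26+44+20+7+9+34 = 167, so the proportions are 0.08982, 0.07186, 0.15569, 0.26347, 0.11976, 0.04192, 0.05389, 0.20359 (working shown to 5 dp, full precision carried).
Each pᵢ log₂ pᵢ term: 0.08982×(-3.47681)=-0.31229, 0.07186×(-3.79874)=-0.27296, 0.15569×(-2.68326)=-0.41775, 0.26347×(-1.92427)=-0.50699, 0.11976×(-3.06178)=-0.36668, 0.04192×(-4.57635)=-0.19182, 0.05389×(-4.21378)=-0.22709, 0.20359×(-2.29624)=-0.46750.
Sum = -2.76309, so H' = 2.763.

2.763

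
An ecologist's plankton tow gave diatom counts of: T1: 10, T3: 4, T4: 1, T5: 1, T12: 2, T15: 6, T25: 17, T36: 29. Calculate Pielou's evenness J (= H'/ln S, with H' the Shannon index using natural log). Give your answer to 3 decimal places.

0.762

Total N = 10+4+1+1+2+6+17+29 = 70, so the proportions are 0.14286, 0.05714, 0.01429, 0.01429, 0.02857, 0.08571, 0.24286, 0.41429 (working shown to 5 dp, full precision carried).
H' = −Σ pᵢ ln pᵢ = −((-0.27799) + (-0.16355) + (-0.06069) + (-0.06069) + (-0.10158) + (-0.21058) + (-0.34371) + (-0.36507)) = 1.58387.
With S = 8 species, ln S = 2.07944, so J = 1.58387/2.07944 = 0.76168, i.e. 0.762 to 3 decimal places.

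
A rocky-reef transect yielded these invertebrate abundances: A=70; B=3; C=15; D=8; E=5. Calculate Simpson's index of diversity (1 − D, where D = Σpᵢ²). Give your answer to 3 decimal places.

Total N = 70+3+15+8+5 = 101, so the proportions are 0.69307, 0.0297, 0.14851, 0.07921, 0.0495 (working shown to 5 dp, full precision carried).
D = 0.69307² + 0.0297² + 0.14851² + 0.07921² + 0.0495² = 0.48035 + 0.00088 + 0.02206 + 0.00627 + 0.00245 = 0.51201.
So 1 − D = 0.48799, i.e. 0.488 to 3 decimal places.

0.488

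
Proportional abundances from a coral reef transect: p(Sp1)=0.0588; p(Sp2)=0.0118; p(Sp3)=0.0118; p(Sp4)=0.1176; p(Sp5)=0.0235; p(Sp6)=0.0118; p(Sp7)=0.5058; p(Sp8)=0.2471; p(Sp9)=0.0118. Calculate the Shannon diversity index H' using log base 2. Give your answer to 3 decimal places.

2.029

Each pᵢ log₂ pᵢ term (working shown to 5 dp, full precision carried): 0.0588×(-4.08804)=-0.24038, 0.0118×(-6.40507)=-0.07558, 0.0118×(-6.40507)=-0.07558, 0.1176×(-3.08804)=-0.36315, 0.0235×(-5.41120)=-0.12716, 0.0118×(-6.40507)=-0.07558, 0.5058×(-0.98336)=-0.49738, 0.2471×(-2.01683)=-0.49836, 0.0118×(-6.40507)=-0.07558.
Sum = -2.02876, so H' = 2.029.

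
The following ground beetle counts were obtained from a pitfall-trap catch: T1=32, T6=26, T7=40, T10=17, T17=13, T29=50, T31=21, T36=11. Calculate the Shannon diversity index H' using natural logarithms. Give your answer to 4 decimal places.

Total N = 32+26+40+17+13+50+21+11 = 210, so the proportions are 0.152381, 0.12381, 0.190476, 0.080952, 0.061905, 0.238095, 0.1, 0.052381 (working shown to 6 dp, full precision carried).
Each pᵢ ln pᵢ term: 0.152381×(-1.881372)=-0.286685, 0.12381×(-2.089011)=-0.258639, 0.190476×(-1.658228)=-0.315853, 0.080952×(-2.513894)=-0.203506, 0.061905×(-2.782158)=-0.172229, 0.238095×(-1.435085)=-0.341687, 0.1×(-2.302585)=-0.230259, 0.052381×(-2.949212)=-0.154483.
Sum = -1.963340, so H' = 1.9633.

1.9633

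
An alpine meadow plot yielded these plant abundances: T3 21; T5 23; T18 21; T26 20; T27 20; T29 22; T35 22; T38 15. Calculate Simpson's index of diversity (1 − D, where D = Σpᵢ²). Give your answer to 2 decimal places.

Total N = 21+23+21+20+20+22+22+15 = 164, so the proportions are 0.128, 0.1402, 0.128, 0.122, 0.122, 0.1341, 0.1341, 0.0915 (working shown to 4 dp, full precision carried).
D = 0.128² + 0.1402² + 0.128² + 0.122² + 0.122² + 0.1341² + 0.1341² + 0.0915² = 0.0164 + 0.0197 + 0.0164 + 0.0149 + 0.0149 + 0.0180 + 0.0180 + 0.0084 = 0.1266.
So 1 − D = 0.8734, i.e. 0.87 to 2 decimal places.

0.87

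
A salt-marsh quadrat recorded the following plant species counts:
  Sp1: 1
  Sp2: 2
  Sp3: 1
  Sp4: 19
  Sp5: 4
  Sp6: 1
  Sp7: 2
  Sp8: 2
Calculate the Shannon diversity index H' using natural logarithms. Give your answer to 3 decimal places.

Total N = 1+2+1+19+4+1+2+2 = 32, so the proportions are 0.03125, 0.0625, 0.03125, 0.59375, 0.125, 0.03125, 0.0625, 0.0625 (working shown to 5 dp, full precision carried).
Each pᵢ ln pᵢ term: 0.03125×(-3.46574)=-0.10830, 0.0625×(-2.77259)=-0.17329, 0.03125×(-3.46574)=-0.10830, 0.59375×(-0.52130)=-0.30952, 0.125×(-2.07944)=-0.25993, 0.03125×(-3.46574)=-0.10830, 0.0625×(-2.77259)=-0.17329, 0.0625×(-2.77259)=-0.17329.
Sum = -1.41422, so H' = 1.414.

1.414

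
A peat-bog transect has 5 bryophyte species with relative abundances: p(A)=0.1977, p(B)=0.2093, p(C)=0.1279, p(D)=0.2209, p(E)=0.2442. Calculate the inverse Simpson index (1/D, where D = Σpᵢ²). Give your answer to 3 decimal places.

4.815

D = 0.1977² + 0.2093² + 0.1279² + 0.2209² + 0.2442² = 0.0390853 + 0.0438065 + 0.0163584 + 0.0487968 + 0.0596336 = 0.2076806 (working shown to 7 dp, full precision carried).
So 1/D = 4.81509, i.e. 4.815 to 3 decimal places.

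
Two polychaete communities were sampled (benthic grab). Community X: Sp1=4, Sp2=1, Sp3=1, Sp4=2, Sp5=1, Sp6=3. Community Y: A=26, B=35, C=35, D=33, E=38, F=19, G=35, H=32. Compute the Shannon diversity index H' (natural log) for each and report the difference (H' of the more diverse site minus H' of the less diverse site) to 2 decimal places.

Community X: N=12, proportions 0.3333, 0.0833, 0.0833, 0.1667, 0.0833, 0.25, giving H' = 1.6326 (working shown to 4 dp, full precision carried).
Community Y: N=253, proportions 0.1028, 0.1383, 0.1383, 0.1304, 0.1502, 0.0751, 0.1383, 0.1265, giving H' = 2.0611.
Difference = |1.6326 − 2.0611| = 0.4285, i.e. 0.43 to 2 decimal places.

0.43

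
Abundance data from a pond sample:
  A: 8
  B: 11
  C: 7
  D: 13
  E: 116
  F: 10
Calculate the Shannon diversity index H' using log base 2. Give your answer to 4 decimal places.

1.5569

Total N = 8+11+7+13+116+10 = 165, so the proportions are 0.048485, 0.066667, 0.042424, 0.078788, 0.70303, 0.060606 (working shown to 6 dp, full precision carried).
Each pᵢ log₂ pᵢ term: 0.048485×(-4.366322)=-0.211700, 0.066667×(-3.906891)=-0.260459, 0.042424×(-4.558967)=-0.193411, 0.078788×(-3.665882)=-0.288827, 0.70303×(-0.508341)=-0.357379, 0.060606×(-4.044394)=-0.245115.
Sum = -1.556892, so H' = 1.5569.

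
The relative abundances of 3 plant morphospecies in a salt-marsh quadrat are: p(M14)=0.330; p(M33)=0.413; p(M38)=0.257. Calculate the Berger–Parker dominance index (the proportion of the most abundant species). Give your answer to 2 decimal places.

The largest proportion is 0.413, i.e. d = 0.41 to 2 decimal places.

0.41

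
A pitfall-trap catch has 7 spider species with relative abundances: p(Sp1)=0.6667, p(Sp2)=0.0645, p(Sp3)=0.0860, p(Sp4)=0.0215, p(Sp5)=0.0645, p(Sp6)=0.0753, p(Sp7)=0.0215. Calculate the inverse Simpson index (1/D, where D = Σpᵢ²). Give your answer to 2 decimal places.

2.14

D = 0.6667² + 0.0645² + 0.086² + 0.0215² + 0.0645² + 0.0753² + 0.0215² = 0.44449 + 0.00416 + 0.00740 + 0.00046 + 0.00416 + 0.00567 + 0.00046 = 0.46680 (working shown to 5 dp, full precision carried).
So 1/D = 2.1422, i.e. 2.14 to 2 decimal places.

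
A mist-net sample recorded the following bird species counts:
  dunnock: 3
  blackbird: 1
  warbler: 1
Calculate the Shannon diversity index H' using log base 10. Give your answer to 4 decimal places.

Total N = 3+1+1 = 5, so the proportions are 0.6, 0.2, 0.2 (working shown to 6 dp, full precision carried).
Each pᵢ log₁₀ pᵢ term: 0.6×(-0.221849)=-0.133109, 0.2×(-0.698970)=-0.139794, 0.2×(-0.698970)=-0.139794.
Sum = -0.412697, so H' = 0.4127.

0.4127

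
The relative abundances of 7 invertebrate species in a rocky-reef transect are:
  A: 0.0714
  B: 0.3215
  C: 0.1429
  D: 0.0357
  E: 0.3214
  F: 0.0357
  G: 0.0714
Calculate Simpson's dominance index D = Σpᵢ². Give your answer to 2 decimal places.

D = 0.0714² + 0.3215² + 0.1429² + 0.0357² + 0.3214² + 0.0357² + 0.0714² = 0.0051 + 0.1034 + 0.0204 + 0.0013 + 0.1033 + 0.0013 + 0.0051 = 0.2398 (working shown to 4 dp, full precision carried).
To 2 decimal places, D = 0.24.

0.24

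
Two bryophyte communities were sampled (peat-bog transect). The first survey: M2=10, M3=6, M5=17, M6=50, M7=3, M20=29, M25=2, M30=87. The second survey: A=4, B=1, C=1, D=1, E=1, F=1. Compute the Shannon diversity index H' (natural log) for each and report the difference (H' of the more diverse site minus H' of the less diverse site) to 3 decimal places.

0.030

The first survey: N=204, proportions 0.04902, 0.02941, 0.08333, 0.2451, 0.01471, 0.14216, 0.0098, 0.42647, giving H' = 1.55140 (working shown to 5 dp, full precision carried).
The second survey: N=9, proportions 0.44444, 0.11111, 0.11111, 0.11111, 0.11111, 0.11111, giving H' = 1.58109.
Difference = |1.55140 − 1.58109| = 0.02969, i.e. 0.030 to 3 decimal places.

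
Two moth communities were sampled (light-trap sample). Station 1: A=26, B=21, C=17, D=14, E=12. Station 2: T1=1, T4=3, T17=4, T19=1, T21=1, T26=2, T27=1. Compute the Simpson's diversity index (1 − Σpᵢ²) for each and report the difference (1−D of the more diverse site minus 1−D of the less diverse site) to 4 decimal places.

Station 1: N=90, proportions 0.2888889, 0.2333333, 0.1888889, 0.1555556, 0.1333333, giving 1−D = 0.7844444 (working shown to 7 dp, full precision carried).
Station 2: N=13, proportions 0.0769231, 0.2307692, 0.3076923, 0.0769231, 0.0769231, 0.1538462, 0.0769231, giving 1−D = 0.8047337.
Difference = |0.7844444 − 0.8047337| = 0.0202893, i.e. 0.0203 to 4 decimal places.

0.0203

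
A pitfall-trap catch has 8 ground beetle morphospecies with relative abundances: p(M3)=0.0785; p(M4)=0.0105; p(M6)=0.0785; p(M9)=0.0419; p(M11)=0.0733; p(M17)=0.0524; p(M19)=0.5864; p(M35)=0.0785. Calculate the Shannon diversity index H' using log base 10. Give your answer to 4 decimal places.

0.6250

Each pᵢ log₁₀ pᵢ term (working shown to 6 dp, full precision carried): 0.0785×(-1.105130)=-0.086753, 0.0105×(-1.978811)=-0.020778, 0.0785×(-1.105130)=-0.086753, 0.0419×(-1.377786)=-0.057729, 0.0733×(-1.134896)=-0.083188, 0.0524×(-1.280669)=-0.067107, 0.5864×(-0.231806)=-0.135931, 0.0785×(-1.105130)=-0.086753.
Sum = -0.624991, so H' = 0.6250.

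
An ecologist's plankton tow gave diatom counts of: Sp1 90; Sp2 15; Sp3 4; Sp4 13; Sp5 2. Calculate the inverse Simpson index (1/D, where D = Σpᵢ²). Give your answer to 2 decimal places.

1.81

Total N = 90+15+4+13+2 = 124, so the proportions are 0.72581, 0.12097, 0.03226, 0.10484, 0.01613 (working shown to 5 dp, full precision carried).
D = 0.72581² + 0.12097² + 0.03226² + 0.10484² + 0.01613² = 0.52680 + 0.01463 + 0.00104 + 0.01099 + 0.00026 = 0.55372.
So 1/D = 1.8060, i.e. 1.81 to 2 decimal places.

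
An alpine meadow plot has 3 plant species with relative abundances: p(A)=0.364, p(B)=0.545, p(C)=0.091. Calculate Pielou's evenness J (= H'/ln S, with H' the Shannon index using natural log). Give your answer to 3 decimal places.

0.834

H' = −Σ pᵢ ln pᵢ = −((-0.36786) + (-0.33080) + (-0.21812)) = 0.91677 (working shown to 5 dp, full precision carried).
With S = 3 species, ln S = 1.09861, so J = 0.91677/1.09861 = 0.83448, i.e. 0.834 to 3 decimal places.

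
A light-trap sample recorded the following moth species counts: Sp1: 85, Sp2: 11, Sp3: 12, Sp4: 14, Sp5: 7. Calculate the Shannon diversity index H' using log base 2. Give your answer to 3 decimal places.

Total N = 85+11+12+14+7 = 129, so the proportions are 0.65891, 0.08527, 0.09302, 0.10853, 0.05426 (working shown to 5 dp, full precision carried).
Each pᵢ log₂ pᵢ term: 0.65891×(-0.60184)=-0.39656, 0.08527×(-3.55180)=-0.30287, 0.09302×(-3.42626)=-0.31872, 0.10853×(-3.20387)=-0.34771, 0.05426×(-4.20387)=-0.22812.
Sum = -1.59397, so H' = 1.594.

1.594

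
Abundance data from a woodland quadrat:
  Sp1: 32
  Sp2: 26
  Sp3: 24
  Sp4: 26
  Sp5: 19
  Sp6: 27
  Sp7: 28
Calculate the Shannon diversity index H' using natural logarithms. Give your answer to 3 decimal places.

Total N = 32+26+24+26+19+27+28 = 182, so the proportions are 0.17582, 0.14286, 0.13187, 0.14286, 0.1044, 0.14835, 0.15385 (working shown to 5 dp, full precision carried).
Each pᵢ ln pᵢ term: 0.17582×(-1.73827)=-0.30563, 0.14286×(-1.94591)=-0.27799, 0.13187×(-2.02595)=-0.26716, 0.14286×(-1.94591)=-0.27799, 0.1044×(-2.25957)=-0.23589, 0.14835×(-1.90817)=-0.28308, 0.15385×(-1.87180)=-0.28797.
Sum = -1.93570, so H' = 1.936.

1.936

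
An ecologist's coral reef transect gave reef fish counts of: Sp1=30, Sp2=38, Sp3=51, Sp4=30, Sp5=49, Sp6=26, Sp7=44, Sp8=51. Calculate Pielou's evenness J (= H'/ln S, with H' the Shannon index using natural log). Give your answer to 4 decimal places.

Total N = 30+38+51+30+49+26+44+51 = 319, so the proportions are 0.094044, 0.119122, 0.159875, 0.094044, 0.153605, 0.081505, 0.137931, 0.159875 (working shown to 6 dp, full precision carried).
H' = −Σ pᵢ ln pᵢ = −((-0.222319) + (-0.253445) + (-0.293109) + (-0.222319) + (-0.287759) + (-0.204340) + (-0.273242) + (-0.293109)) = 2.049641.
With S = 8 species, ln S = 2.079442, so J = 2.049641/2.079442 = 0.985669, i.e. 0.9857 to 4 decimal places.

0.9857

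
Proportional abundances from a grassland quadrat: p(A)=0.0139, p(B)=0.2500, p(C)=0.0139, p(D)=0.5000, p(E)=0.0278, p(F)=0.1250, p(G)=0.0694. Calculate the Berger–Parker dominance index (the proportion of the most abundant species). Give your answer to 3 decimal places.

The largest proportion is 0.5, i.e. d = 0.500 to 3 decimal places.

0.500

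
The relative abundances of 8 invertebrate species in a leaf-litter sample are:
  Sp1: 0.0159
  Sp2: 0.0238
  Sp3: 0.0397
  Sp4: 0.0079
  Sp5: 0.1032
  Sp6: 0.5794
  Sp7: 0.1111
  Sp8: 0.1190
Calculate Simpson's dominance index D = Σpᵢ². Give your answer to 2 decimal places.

D = 0.0159² + 0.0238² + 0.0397² + 0.0079² + 0.1032² + 0.5794² + 0.1111² + 0.119² = 0.0003 + 0.0006 + 0.0016 + 0.0001 + 0.0107 + 0.3357 + 0.0123 + 0.0142 = 0.3753 (working shown to 4 dp, full precision carried).
To 2 decimal places, D = 0.38.

0.38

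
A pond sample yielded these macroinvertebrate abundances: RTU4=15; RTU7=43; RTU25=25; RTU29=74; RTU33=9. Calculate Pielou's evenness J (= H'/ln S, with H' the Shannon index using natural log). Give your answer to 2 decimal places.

Total N = 15+43+25+74+9 = 166, so the proportions are 0.0904, 0.259, 0.1506, 0.4458, 0.0542 (working shown to 4 dp, full precision carried).
H' = −Σ pᵢ ln pᵢ = −((-0.2172) + (-0.3499) + (-0.2851) + (-0.3602) + (-0.1580)) = 1.3704.
With S = 5 species, ln S = 1.6094, so J = 1.3704/1.6094 = 0.8515, i.e. 0.85 to 2 decimal places.

0.85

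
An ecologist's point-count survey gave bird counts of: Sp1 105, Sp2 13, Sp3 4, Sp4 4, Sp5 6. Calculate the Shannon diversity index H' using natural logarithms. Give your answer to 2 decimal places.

0.76

Total N = 105+13+4+4+6 = 132, so the proportions are 0.7955, 0.0985, 0.0303, 0.0303, 0.0455 (working shown to 4 dp, full precision carried).
Each pᵢ ln pᵢ term: 0.7955×(-0.2288)=-0.1820, 0.0985×(-2.3179)=-0.2283, 0.0303×(-3.4965)=-0.1060, 0.0303×(-3.4965)=-0.1060, 0.0455×(-3.0910)=-0.1405.
Sum = -0.7627, so H' = 0.76.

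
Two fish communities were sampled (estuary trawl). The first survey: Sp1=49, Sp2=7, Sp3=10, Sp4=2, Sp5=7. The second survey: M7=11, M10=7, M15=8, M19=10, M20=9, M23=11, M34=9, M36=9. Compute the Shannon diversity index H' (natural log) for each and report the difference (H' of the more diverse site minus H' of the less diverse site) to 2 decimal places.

0.98

The first survey: N=75, proportions 0.65333, 0.09333, 0.13333, 0.02667, 0.09333, giving H' = 1.08610 (working shown to 5 dp, full precision carried).
The second survey: N=74, proportions 0.14865, 0.09459, 0.10811, 0.13514, 0.12162, 0.14865, 0.12162, 0.12162, giving H' = 2.06945.
Difference = |1.08610 − 2.06945| = 0.98335, i.e. 0.98 to 2 decimal places.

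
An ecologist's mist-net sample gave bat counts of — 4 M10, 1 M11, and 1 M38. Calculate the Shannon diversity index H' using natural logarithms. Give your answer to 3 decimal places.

Total N = 4+1+1 = 6, so the proportions are 0.66667, 0.16667, 0.16667 (working shown to 5 dp, full precision carried).
Each pᵢ ln pᵢ term: 0.66667×(-0.40547)=-0.27031, 0.16667×(-1.79176)=-0.29863, 0.16667×(-1.79176)=-0.29863.
Sum = -0.86756, so H' = 0.868.

0.868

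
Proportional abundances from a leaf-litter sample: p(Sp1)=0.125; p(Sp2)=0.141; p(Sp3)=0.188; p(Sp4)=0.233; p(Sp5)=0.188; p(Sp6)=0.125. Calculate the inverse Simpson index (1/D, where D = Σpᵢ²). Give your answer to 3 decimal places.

5.678

D = 0.125² + 0.141² + 0.188² + 0.233² + 0.188² + 0.125² = 0.0156250 + 0.0198810 + 0.0353440 + 0.0542890 + 0.0353440 + 0.0156250 = 0.1761080 (working shown to 7 dp, full precision carried).
So 1/D = 5.67833, i.e. 5.678 to 3 decimal places.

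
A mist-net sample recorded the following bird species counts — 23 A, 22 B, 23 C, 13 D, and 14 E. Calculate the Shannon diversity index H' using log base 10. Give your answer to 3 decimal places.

Total N = 23+22+23+13+14 = 95, so the proportions are 0.24211, 0.23158, 0.24211, 0.13684, 0.14737 (working shown to 5 dp, full precision carried).
Each pᵢ log₁₀ pᵢ term: 0.24211×(-0.61600)=-0.14914, 0.23158×(-0.63530)=-0.14712, 0.24211×(-0.61600)=-0.14914, 0.13684×(-0.86378)=-0.11820, 0.14737×(-0.83160)=-0.12255.
Sum = -0.68615, so H' = 0.686.

0.686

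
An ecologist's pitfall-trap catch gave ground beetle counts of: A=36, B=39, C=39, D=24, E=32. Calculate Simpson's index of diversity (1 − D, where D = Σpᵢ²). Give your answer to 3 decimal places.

Total N = 36+39+39+24+32 = 170, so the proportions are 0.21176, 0.22941, 0.22941, 0.14118, 0.18824 (working shown to 5 dp, full precision carried).
D = 0.21176² + 0.22941² + 0.22941² + 0.14118² + 0.18824² = 0.04484 + 0.05263 + 0.05263 + 0.01993 + 0.03543 = 0.20547.
So 1 − D = 0.79453, i.e. 0.795 to 3 decimal places.

0.795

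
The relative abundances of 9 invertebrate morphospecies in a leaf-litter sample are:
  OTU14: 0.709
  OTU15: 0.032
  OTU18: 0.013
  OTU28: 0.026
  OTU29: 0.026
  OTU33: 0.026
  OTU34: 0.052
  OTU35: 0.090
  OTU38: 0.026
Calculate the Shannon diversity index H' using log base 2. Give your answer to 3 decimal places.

Each pᵢ log₂ pᵢ term (working shown to 5 dp, full precision carried): 0.709×(-0.49614)=-0.35177, 0.032×(-4.96578)=-0.15891, 0.013×(-6.26534)=-0.08145, 0.026×(-5.26534)=-0.13690, 0.026×(-5.26534)=-0.13690, 0.026×(-5.26534)=-0.13690, 0.052×(-4.26534)=-0.22180, 0.09×(-3.47393)=-0.31265, 0.026×(-5.26534)=-0.13690.
Sum = -1.67417, so H' = 1.674.

1.674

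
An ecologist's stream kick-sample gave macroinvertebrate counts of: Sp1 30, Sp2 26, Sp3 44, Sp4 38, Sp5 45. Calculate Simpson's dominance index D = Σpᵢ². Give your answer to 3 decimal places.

0.208

Total N = 30+26+44+38+45 = 183, so the proportions are 0.16393, 0.14208, 0.24044, 0.20765, 0.2459 (working shown to 5 dp, full precision carried).
D = 0.16393² + 0.14208² + 0.24044² + 0.20765² + 0.2459² = 0.02687 + 0.02019 + 0.05781 + 0.04312 + 0.06047 = 0.20846.
To 3 decimal places, D = 0.208.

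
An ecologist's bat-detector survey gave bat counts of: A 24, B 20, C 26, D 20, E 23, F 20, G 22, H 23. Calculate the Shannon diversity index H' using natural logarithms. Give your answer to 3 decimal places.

Total N = 24+20+26+20+23+20+22+23 = 178, so the proportions are 0.13483, 0.11236, 0.14607, 0.11236, 0.12921, 0.11236, 0.1236, 0.12921 (working shown to 5 dp, full precision carried).
Each pᵢ ln pᵢ term: 0.13483×(-2.00373)=-0.27017, 0.11236×(-2.18605)=-0.24562, 0.14607×(-1.92369)=-0.28099, 0.11236×(-2.18605)=-0.24562, 0.12921×(-2.04629)=-0.26441, 0.11236×(-2.18605)=-0.24562, 0.1236×(-2.09074)=-0.25841, 0.12921×(-2.04629)=-0.26441.
Sum = -2.07525, so H' = 2.075.

2.075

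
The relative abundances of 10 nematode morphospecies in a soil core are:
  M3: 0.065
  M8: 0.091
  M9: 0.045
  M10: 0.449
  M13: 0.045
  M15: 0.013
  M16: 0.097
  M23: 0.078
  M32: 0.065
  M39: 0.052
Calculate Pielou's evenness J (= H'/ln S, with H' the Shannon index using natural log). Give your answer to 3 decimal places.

0.802

H' = −Σ pᵢ ln pᵢ = −((-0.17767) + (-0.21812) + (-0.13955) + (-0.35953) + (-0.13955) + (-0.05646) + (-0.22631) + (-0.19898) + (-0.17767) + (-0.15374)) = 1.84756 (working shown to 5 dp, full precision carried).
With S = 10 species, ln S = 2.30259, so J = 1.84756/2.30259 = 0.80239, i.e. 0.802 to 3 decimal places.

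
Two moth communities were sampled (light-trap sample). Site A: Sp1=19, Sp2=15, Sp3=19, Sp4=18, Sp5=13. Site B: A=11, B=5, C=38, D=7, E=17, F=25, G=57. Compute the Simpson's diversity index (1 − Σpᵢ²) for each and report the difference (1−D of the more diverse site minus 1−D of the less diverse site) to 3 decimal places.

0.023

Site A: N=84, proportions 0.22619, 0.17857, 0.22619, 0.21429, 0.15476, giving 1−D = 0.79592 (working shown to 5 dp, full precision carried).
Site B: N=160, proportions 0.06875, 0.03125, 0.2375, 0.04375, 0.10625, 0.15625, 0.35625, giving 1−D = 0.77336.
Difference = |0.79592 − 0.77336| = 0.02256, i.e. 0.023 to 3 decimal places.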